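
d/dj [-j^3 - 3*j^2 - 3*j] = -3*j^2 - 6*j - 3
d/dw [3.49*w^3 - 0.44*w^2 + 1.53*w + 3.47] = 10.47*w^2 - 0.88*w + 1.53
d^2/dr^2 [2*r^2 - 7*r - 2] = 4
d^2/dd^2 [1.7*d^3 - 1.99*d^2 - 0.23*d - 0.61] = 10.2*d - 3.98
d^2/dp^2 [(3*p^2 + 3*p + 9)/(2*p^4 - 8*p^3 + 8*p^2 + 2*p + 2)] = 3*(3*p^8 - 6*p^7 + 10*p^6 - 126*p^5 + 345*p^4 - 344*p^3 + 102*p^2 + 60*p - 9)/(p^12 - 12*p^11 + 60*p^10 - 157*p^9 + 219*p^8 - 144*p^7 + 43*p^6 - 54*p^5 + 39*p^4 + 13*p^3 + 15*p^2 + 3*p + 1)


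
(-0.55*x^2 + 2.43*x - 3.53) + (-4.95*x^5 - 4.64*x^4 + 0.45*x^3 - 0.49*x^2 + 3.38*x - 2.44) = -4.95*x^5 - 4.64*x^4 + 0.45*x^3 - 1.04*x^2 + 5.81*x - 5.97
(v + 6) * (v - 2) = v^2 + 4*v - 12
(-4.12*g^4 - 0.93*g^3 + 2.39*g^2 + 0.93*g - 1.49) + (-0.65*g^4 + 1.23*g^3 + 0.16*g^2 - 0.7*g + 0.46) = -4.77*g^4 + 0.3*g^3 + 2.55*g^2 + 0.23*g - 1.03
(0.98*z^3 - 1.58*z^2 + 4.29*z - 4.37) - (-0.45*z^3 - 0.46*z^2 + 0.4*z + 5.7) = 1.43*z^3 - 1.12*z^2 + 3.89*z - 10.07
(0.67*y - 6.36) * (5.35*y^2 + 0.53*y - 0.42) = 3.5845*y^3 - 33.6709*y^2 - 3.6522*y + 2.6712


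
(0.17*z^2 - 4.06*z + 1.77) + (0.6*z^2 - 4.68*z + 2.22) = 0.77*z^2 - 8.74*z + 3.99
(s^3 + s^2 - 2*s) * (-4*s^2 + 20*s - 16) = -4*s^5 + 16*s^4 + 12*s^3 - 56*s^2 + 32*s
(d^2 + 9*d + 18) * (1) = d^2 + 9*d + 18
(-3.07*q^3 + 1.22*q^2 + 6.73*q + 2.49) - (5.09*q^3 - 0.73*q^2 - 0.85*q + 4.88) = -8.16*q^3 + 1.95*q^2 + 7.58*q - 2.39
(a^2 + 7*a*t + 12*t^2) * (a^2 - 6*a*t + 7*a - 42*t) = a^4 + a^3*t + 7*a^3 - 30*a^2*t^2 + 7*a^2*t - 72*a*t^3 - 210*a*t^2 - 504*t^3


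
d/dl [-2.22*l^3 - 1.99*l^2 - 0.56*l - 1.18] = -6.66*l^2 - 3.98*l - 0.56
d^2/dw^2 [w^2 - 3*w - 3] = 2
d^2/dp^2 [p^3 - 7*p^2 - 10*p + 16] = 6*p - 14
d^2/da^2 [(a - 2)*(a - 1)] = 2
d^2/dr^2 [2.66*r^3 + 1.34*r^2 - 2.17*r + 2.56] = 15.96*r + 2.68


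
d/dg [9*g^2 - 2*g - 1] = 18*g - 2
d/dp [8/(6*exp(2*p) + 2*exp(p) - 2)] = (-24*exp(p) - 4)*exp(p)/(3*exp(2*p) + exp(p) - 1)^2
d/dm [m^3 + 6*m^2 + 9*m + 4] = 3*m^2 + 12*m + 9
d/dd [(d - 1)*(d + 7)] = 2*d + 6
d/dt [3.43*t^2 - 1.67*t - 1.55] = 6.86*t - 1.67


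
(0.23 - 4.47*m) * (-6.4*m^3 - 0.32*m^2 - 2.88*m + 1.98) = 28.608*m^4 - 0.0416000000000003*m^3 + 12.8*m^2 - 9.513*m + 0.4554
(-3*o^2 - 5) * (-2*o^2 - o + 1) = 6*o^4 + 3*o^3 + 7*o^2 + 5*o - 5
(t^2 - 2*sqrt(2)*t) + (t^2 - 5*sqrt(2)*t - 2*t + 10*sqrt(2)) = 2*t^2 - 7*sqrt(2)*t - 2*t + 10*sqrt(2)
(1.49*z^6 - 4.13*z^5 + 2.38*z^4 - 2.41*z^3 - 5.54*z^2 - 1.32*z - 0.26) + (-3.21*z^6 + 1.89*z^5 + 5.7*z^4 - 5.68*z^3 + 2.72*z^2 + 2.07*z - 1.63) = -1.72*z^6 - 2.24*z^5 + 8.08*z^4 - 8.09*z^3 - 2.82*z^2 + 0.75*z - 1.89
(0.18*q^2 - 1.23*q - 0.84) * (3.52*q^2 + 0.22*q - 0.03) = 0.6336*q^4 - 4.29*q^3 - 3.2328*q^2 - 0.1479*q + 0.0252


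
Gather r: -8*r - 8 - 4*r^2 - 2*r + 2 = -4*r^2 - 10*r - 6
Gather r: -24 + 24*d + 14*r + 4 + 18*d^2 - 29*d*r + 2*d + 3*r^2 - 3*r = 18*d^2 + 26*d + 3*r^2 + r*(11 - 29*d) - 20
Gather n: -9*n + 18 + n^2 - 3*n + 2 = n^2 - 12*n + 20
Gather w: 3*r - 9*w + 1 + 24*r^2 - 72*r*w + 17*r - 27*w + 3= 24*r^2 + 20*r + w*(-72*r - 36) + 4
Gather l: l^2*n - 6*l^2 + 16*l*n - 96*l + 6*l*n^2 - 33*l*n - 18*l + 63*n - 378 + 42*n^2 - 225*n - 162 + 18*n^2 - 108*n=l^2*(n - 6) + l*(6*n^2 - 17*n - 114) + 60*n^2 - 270*n - 540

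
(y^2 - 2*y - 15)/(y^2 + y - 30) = (y + 3)/(y + 6)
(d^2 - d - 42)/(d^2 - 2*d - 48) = (d - 7)/(d - 8)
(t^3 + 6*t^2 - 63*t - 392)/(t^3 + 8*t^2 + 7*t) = (t^2 - t - 56)/(t*(t + 1))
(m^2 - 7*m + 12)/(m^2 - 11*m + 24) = (m - 4)/(m - 8)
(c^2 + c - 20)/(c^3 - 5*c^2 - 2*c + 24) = (c + 5)/(c^2 - c - 6)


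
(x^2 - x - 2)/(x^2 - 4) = (x + 1)/(x + 2)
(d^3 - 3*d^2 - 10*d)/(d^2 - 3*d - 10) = d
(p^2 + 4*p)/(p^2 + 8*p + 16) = p/(p + 4)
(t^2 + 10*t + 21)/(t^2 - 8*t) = (t^2 + 10*t + 21)/(t*(t - 8))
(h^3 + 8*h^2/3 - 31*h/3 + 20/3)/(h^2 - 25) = (3*h^2 - 7*h + 4)/(3*(h - 5))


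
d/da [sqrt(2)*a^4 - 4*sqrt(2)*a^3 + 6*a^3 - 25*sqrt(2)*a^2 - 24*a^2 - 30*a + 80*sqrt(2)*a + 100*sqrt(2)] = 4*sqrt(2)*a^3 - 12*sqrt(2)*a^2 + 18*a^2 - 50*sqrt(2)*a - 48*a - 30 + 80*sqrt(2)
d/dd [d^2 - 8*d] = 2*d - 8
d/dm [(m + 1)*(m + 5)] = 2*m + 6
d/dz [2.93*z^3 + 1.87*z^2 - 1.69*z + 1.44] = 8.79*z^2 + 3.74*z - 1.69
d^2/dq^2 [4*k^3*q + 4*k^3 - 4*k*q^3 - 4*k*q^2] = 8*k*(-3*q - 1)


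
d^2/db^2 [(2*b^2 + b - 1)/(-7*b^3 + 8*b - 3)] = 2*(-98*b^6 - 147*b^5 - 42*b^4 + 238*b^3 - 42*b^2 - 63*b + 22)/(343*b^9 - 1176*b^7 + 441*b^6 + 1344*b^5 - 1008*b^4 - 323*b^3 + 576*b^2 - 216*b + 27)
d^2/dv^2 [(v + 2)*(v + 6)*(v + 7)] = 6*v + 30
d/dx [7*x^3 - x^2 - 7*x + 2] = 21*x^2 - 2*x - 7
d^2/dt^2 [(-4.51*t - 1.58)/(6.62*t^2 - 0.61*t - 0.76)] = ((4.51*t + 1.58)*(13.24*t - 0.61)*(26.48*t - 1.22) + (179.1372*t + 15.417)*(-6.62*t^2 + 0.61*t + 0.76))/(-6.62*t^2 + 0.61*t + 0.76)^3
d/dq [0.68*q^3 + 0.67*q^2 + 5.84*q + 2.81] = 2.04*q^2 + 1.34*q + 5.84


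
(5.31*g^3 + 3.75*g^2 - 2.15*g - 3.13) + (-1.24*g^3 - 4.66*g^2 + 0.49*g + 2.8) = 4.07*g^3 - 0.91*g^2 - 1.66*g - 0.33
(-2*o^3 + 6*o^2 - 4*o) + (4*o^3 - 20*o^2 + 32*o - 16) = 2*o^3 - 14*o^2 + 28*o - 16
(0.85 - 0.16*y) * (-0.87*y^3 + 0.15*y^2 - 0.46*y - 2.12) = 0.1392*y^4 - 0.7635*y^3 + 0.2011*y^2 - 0.0518*y - 1.802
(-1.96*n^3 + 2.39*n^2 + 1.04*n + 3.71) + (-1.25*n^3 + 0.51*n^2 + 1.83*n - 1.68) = -3.21*n^3 + 2.9*n^2 + 2.87*n + 2.03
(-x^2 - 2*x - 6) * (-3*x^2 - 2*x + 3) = 3*x^4 + 8*x^3 + 19*x^2 + 6*x - 18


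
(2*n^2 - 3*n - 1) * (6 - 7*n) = -14*n^3 + 33*n^2 - 11*n - 6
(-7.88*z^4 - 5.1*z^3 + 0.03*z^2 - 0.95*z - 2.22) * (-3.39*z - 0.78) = 26.7132*z^5 + 23.4354*z^4 + 3.8763*z^3 + 3.1971*z^2 + 8.2668*z + 1.7316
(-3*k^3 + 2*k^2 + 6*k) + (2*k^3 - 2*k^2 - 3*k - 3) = -k^3 + 3*k - 3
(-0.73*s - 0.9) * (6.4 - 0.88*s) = 0.6424*s^2 - 3.88*s - 5.76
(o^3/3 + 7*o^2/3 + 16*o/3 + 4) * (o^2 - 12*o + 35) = o^5/3 - 5*o^4/3 - 11*o^3 + 65*o^2/3 + 416*o/3 + 140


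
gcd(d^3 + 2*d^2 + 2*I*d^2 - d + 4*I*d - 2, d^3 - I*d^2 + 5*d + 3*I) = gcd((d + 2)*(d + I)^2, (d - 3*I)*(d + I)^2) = d^2 + 2*I*d - 1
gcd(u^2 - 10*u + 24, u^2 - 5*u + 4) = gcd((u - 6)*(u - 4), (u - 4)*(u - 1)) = u - 4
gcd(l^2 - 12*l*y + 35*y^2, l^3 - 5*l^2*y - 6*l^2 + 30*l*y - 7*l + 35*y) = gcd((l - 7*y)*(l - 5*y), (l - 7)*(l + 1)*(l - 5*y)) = -l + 5*y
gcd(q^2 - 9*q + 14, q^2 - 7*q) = q - 7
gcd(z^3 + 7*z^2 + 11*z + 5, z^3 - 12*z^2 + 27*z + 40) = z + 1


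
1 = 1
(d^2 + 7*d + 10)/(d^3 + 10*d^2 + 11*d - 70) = (d + 2)/(d^2 + 5*d - 14)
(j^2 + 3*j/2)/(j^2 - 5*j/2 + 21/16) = 8*j*(2*j + 3)/(16*j^2 - 40*j + 21)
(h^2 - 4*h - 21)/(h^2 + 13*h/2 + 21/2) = 2*(h - 7)/(2*h + 7)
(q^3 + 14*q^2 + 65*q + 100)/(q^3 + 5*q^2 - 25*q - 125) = (q + 4)/(q - 5)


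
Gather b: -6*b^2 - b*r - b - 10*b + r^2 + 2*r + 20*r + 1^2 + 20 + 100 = -6*b^2 + b*(-r - 11) + r^2 + 22*r + 121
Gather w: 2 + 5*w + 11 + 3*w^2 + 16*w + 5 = 3*w^2 + 21*w + 18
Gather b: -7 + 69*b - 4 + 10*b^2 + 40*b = 10*b^2 + 109*b - 11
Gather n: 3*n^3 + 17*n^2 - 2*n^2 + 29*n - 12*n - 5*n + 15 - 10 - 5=3*n^3 + 15*n^2 + 12*n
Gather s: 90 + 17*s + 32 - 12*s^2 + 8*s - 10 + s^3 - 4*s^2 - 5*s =s^3 - 16*s^2 + 20*s + 112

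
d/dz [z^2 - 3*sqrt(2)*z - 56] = 2*z - 3*sqrt(2)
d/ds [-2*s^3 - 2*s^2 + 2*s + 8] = -6*s^2 - 4*s + 2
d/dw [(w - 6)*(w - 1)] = 2*w - 7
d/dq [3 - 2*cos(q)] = 2*sin(q)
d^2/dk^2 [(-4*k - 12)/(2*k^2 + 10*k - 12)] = 4*(-(k + 3)*(2*k + 5)^2 + (3*k + 8)*(k^2 + 5*k - 6))/(k^2 + 5*k - 6)^3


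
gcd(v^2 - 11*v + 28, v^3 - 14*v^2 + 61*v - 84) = v^2 - 11*v + 28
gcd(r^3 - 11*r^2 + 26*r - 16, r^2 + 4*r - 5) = r - 1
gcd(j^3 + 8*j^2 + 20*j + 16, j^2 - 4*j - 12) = j + 2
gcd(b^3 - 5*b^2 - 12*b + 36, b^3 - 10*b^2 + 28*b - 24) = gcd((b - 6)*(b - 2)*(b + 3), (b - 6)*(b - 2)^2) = b^2 - 8*b + 12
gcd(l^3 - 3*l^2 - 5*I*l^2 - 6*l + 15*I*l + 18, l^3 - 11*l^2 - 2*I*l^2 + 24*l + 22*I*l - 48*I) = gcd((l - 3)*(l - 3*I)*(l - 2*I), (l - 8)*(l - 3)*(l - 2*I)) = l^2 + l*(-3 - 2*I) + 6*I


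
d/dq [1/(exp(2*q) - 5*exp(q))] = (5 - 2*exp(q))*exp(-q)/(exp(q) - 5)^2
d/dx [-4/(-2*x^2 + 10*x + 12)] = 2*(5 - 2*x)/(-x^2 + 5*x + 6)^2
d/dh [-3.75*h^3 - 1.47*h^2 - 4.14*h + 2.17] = -11.25*h^2 - 2.94*h - 4.14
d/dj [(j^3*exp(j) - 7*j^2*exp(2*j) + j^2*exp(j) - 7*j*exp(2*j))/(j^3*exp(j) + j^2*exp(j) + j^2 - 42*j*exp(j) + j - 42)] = (-j*(j^2 - 7*j*exp(j) + j - 7*exp(j))*(j^3*exp(j) + 4*j^2*exp(j) - 40*j*exp(j) + 2*j - 42*exp(j) + 1) + (j^3 - 14*j^2*exp(j) + 4*j^2 - 28*j*exp(j) + 2*j - 7*exp(j))*(j^3*exp(j) + j^2*exp(j) + j^2 - 42*j*exp(j) + j - 42))*exp(j)/(j^3*exp(j) + j^2*exp(j) + j^2 - 42*j*exp(j) + j - 42)^2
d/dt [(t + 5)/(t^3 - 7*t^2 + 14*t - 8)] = (t^3 - 7*t^2 + 14*t - (t + 5)*(3*t^2 - 14*t + 14) - 8)/(t^3 - 7*t^2 + 14*t - 8)^2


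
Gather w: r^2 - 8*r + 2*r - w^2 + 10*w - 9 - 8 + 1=r^2 - 6*r - w^2 + 10*w - 16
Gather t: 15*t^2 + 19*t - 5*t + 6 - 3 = 15*t^2 + 14*t + 3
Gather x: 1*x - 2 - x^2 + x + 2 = -x^2 + 2*x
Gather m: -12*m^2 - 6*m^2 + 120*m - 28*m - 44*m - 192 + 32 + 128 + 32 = -18*m^2 + 48*m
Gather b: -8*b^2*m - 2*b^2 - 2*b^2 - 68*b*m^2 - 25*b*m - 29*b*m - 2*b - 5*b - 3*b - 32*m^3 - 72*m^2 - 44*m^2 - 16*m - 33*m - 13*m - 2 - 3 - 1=b^2*(-8*m - 4) + b*(-68*m^2 - 54*m - 10) - 32*m^3 - 116*m^2 - 62*m - 6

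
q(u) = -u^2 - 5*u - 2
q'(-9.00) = 13.00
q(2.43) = -20.05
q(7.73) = -100.40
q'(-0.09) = -4.82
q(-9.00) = -38.00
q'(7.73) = -20.46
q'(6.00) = -17.00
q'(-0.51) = -3.98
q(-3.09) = 3.90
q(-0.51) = 0.29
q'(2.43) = -9.86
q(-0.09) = -1.56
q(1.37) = -10.73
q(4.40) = -43.36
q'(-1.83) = -1.34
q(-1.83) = 3.80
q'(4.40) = -13.80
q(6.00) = -68.00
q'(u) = -2*u - 5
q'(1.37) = -7.74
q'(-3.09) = 1.18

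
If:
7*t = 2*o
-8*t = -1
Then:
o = 7/16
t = 1/8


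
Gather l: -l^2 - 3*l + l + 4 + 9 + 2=-l^2 - 2*l + 15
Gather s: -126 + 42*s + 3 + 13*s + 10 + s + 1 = 56*s - 112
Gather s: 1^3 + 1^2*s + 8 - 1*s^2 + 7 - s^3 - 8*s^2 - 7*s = -s^3 - 9*s^2 - 6*s + 16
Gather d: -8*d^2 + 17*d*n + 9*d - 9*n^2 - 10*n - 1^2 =-8*d^2 + d*(17*n + 9) - 9*n^2 - 10*n - 1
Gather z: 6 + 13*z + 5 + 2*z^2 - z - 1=2*z^2 + 12*z + 10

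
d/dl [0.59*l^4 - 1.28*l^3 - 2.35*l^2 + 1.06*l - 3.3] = 2.36*l^3 - 3.84*l^2 - 4.7*l + 1.06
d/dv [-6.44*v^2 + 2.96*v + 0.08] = 2.96 - 12.88*v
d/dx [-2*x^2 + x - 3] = 1 - 4*x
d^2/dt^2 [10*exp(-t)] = 10*exp(-t)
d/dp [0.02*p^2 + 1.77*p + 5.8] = 0.04*p + 1.77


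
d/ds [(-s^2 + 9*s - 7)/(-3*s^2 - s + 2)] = (28*s^2 - 46*s + 11)/(9*s^4 + 6*s^3 - 11*s^2 - 4*s + 4)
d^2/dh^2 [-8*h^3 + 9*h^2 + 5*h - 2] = 18 - 48*h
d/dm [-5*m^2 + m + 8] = 1 - 10*m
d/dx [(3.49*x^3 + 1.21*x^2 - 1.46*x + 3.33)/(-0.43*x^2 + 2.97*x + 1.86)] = (-1.5007*x^4 + 20.7306*x^3 + 22.4401*x^2 + 7.365*x - 12.6057)/(0.1849*x^4 - 2.5542*x^3 + 7.2213*x^2 + 11.0484*x + 3.4596)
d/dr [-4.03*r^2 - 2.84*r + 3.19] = -8.06*r - 2.84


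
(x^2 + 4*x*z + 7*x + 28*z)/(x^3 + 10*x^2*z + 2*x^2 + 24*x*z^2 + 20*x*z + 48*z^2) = (x + 7)/(x^2 + 6*x*z + 2*x + 12*z)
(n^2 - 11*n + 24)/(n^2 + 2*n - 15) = (n - 8)/(n + 5)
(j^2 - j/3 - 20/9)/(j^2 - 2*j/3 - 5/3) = (j + 4/3)/(j + 1)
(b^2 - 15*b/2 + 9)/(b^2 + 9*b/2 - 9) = (b - 6)/(b + 6)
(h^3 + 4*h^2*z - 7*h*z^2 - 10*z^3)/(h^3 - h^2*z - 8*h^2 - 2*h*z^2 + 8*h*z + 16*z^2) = (h + 5*z)/(h - 8)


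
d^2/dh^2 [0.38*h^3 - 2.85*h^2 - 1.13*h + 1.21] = 2.28*h - 5.7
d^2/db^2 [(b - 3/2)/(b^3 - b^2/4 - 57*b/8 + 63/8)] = 8*(48*b^2 + 60*b + 109)/(64*b^6 + 240*b^5 - 708*b^4 - 2395*b^3 + 3717*b^2 + 6615*b - 9261)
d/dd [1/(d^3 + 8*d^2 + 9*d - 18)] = (-3*d^2 - 16*d - 9)/(d^3 + 8*d^2 + 9*d - 18)^2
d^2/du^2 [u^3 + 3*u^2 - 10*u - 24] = 6*u + 6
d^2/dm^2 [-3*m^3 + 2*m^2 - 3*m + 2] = 4 - 18*m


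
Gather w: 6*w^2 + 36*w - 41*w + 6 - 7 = 6*w^2 - 5*w - 1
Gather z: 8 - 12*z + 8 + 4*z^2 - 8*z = 4*z^2 - 20*z + 16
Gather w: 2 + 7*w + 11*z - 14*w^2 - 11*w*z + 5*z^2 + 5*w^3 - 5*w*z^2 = 5*w^3 - 14*w^2 + w*(-5*z^2 - 11*z + 7) + 5*z^2 + 11*z + 2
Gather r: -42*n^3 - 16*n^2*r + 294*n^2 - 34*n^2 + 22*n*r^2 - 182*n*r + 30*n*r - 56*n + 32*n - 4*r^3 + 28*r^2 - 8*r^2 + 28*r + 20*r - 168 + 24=-42*n^3 + 260*n^2 - 24*n - 4*r^3 + r^2*(22*n + 20) + r*(-16*n^2 - 152*n + 48) - 144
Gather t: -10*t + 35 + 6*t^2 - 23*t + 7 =6*t^2 - 33*t + 42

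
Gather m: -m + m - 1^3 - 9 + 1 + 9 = 0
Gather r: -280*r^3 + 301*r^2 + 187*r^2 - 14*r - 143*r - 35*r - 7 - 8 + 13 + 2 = -280*r^3 + 488*r^2 - 192*r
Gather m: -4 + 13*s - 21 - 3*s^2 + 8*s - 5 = -3*s^2 + 21*s - 30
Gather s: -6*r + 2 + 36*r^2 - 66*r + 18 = 36*r^2 - 72*r + 20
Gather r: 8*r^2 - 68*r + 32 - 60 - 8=8*r^2 - 68*r - 36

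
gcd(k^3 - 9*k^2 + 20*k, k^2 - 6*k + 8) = k - 4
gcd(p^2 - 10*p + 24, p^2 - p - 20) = 1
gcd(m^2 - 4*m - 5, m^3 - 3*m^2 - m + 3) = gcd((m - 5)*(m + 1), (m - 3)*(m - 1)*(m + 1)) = m + 1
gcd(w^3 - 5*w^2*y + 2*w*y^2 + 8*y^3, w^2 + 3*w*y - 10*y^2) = -w + 2*y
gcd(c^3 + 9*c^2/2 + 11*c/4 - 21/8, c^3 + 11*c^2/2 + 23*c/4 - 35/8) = c^2 + 3*c - 7/4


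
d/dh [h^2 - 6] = 2*h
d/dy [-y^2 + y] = 1 - 2*y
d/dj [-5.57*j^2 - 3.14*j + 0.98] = -11.14*j - 3.14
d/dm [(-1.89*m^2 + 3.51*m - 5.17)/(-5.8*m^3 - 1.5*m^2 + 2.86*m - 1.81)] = (-10.962*m^4 + 40.716*m^3 - 90.0984*m^2 - 8.6682*m + 8.4331)/(33.64*m^6 + 17.4*m^5 - 30.926*m^4 + 12.416*m^3 + 13.6096*m^2 - 10.3532*m + 3.2761)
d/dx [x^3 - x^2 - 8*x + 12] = 3*x^2 - 2*x - 8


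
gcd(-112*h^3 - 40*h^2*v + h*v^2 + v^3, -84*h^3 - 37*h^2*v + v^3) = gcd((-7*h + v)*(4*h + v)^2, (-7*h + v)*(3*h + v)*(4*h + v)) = -28*h^2 - 3*h*v + v^2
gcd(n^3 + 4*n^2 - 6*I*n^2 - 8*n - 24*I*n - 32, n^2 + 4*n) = n + 4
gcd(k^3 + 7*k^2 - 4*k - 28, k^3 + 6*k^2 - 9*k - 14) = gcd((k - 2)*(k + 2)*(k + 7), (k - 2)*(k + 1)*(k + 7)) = k^2 + 5*k - 14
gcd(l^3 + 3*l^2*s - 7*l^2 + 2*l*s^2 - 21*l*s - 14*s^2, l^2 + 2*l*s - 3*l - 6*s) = l + 2*s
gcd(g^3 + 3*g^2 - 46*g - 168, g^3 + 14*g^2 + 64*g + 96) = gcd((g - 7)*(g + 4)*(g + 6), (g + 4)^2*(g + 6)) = g^2 + 10*g + 24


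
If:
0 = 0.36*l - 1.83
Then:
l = 5.08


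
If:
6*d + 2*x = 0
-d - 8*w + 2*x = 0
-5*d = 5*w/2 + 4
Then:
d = -64/45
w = 56/45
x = 64/15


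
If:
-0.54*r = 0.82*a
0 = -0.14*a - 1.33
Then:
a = -9.50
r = 14.43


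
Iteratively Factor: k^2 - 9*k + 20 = (k - 5)*(k - 4)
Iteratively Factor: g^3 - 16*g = (g + 4)*(g^2 - 4*g) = g*(g + 4)*(g - 4)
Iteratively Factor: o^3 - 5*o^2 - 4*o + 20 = (o + 2)*(o^2 - 7*o + 10) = (o - 2)*(o + 2)*(o - 5)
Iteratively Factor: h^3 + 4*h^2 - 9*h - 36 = (h - 3)*(h^2 + 7*h + 12) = (h - 3)*(h + 3)*(h + 4)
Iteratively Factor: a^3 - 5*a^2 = (a)*(a^2 - 5*a) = a*(a - 5)*(a)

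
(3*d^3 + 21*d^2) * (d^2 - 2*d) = 3*d^5 + 15*d^4 - 42*d^3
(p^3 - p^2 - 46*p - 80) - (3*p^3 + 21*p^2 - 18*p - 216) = -2*p^3 - 22*p^2 - 28*p + 136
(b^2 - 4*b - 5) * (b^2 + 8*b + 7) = b^4 + 4*b^3 - 30*b^2 - 68*b - 35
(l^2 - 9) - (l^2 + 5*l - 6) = -5*l - 3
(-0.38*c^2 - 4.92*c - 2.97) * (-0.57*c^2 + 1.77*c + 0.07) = 0.2166*c^4 + 2.1318*c^3 - 7.0421*c^2 - 5.6013*c - 0.2079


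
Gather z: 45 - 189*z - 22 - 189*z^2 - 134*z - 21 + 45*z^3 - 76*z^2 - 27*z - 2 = 45*z^3 - 265*z^2 - 350*z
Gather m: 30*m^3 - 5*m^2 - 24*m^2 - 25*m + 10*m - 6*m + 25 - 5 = 30*m^3 - 29*m^2 - 21*m + 20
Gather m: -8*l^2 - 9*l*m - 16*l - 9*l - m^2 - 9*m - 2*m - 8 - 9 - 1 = -8*l^2 - 25*l - m^2 + m*(-9*l - 11) - 18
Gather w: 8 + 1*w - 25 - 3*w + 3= -2*w - 14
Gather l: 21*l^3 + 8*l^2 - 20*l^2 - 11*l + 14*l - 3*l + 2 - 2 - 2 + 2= 21*l^3 - 12*l^2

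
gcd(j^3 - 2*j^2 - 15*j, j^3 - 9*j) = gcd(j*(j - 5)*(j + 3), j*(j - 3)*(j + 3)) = j^2 + 3*j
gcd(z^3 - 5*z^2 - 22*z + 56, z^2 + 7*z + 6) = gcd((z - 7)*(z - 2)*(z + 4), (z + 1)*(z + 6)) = 1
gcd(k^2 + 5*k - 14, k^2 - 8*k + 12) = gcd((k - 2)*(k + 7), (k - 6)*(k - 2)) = k - 2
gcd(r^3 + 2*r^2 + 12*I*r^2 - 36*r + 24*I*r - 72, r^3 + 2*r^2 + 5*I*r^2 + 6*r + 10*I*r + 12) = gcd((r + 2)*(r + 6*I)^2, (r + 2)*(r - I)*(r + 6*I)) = r^2 + r*(2 + 6*I) + 12*I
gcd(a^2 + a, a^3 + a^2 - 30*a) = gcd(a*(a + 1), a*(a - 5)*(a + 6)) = a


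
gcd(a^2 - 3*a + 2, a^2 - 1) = a - 1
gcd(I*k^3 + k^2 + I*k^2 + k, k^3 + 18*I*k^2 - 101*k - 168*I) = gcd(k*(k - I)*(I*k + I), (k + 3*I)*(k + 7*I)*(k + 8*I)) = 1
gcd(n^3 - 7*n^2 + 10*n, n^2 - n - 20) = n - 5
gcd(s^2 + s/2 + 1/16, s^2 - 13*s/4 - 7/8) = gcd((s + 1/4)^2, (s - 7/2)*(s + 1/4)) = s + 1/4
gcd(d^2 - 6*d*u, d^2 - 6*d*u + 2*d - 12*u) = -d + 6*u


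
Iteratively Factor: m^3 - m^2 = (m - 1)*(m^2) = m*(m - 1)*(m)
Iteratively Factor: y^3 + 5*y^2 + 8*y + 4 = (y + 2)*(y^2 + 3*y + 2) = (y + 2)^2*(y + 1)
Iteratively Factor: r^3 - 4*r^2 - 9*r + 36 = (r - 4)*(r^2 - 9) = (r - 4)*(r + 3)*(r - 3)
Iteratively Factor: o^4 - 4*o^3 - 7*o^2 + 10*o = (o - 5)*(o^3 + o^2 - 2*o) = (o - 5)*(o + 2)*(o^2 - o) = o*(o - 5)*(o + 2)*(o - 1)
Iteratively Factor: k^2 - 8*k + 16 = (k - 4)*(k - 4)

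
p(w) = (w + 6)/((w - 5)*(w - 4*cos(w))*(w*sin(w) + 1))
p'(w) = (w + 6)*(-w*cos(w) - sin(w))/((w - 5)*(w - 4*cos(w))*(w*sin(w) + 1)^2) + (w + 6)*(-4*sin(w) - 1)/((w - 5)*(w - 4*cos(w))^2*(w*sin(w) + 1)) + 1/((w - 5)*(w - 4*cos(w))*(w*sin(w) + 1)) - (w + 6)/((w - 5)^2*(w - 4*cos(w))*(w*sin(w) + 1)) = (-(w - 5)*(w + 6)*(w - 4*cos(w))*(w*cos(w) + sin(w)) - (w - 5)*(w + 6)*(w*sin(w) + 1)*(4*sin(w) + 1) + (w - 5)*(w - 4*cos(w))*(w*sin(w) + 1) - (w + 6)*(w - 4*cos(w))*(w*sin(w) + 1))/((w - 5)^2*(w - 4*cos(w))^2*(w*sin(w) + 1)^2)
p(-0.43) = 0.21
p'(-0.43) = 0.19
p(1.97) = -0.27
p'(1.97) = 0.25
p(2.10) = -0.24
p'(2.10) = 0.13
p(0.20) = 0.33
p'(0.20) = 0.16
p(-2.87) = -0.23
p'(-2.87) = 0.20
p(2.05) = -0.25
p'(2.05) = 0.17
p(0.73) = 0.47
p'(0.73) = 0.56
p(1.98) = -0.26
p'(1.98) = 0.24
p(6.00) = -8.21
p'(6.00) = -59.48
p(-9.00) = -0.00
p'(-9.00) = 0.02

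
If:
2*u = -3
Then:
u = -3/2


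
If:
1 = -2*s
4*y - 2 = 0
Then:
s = -1/2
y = 1/2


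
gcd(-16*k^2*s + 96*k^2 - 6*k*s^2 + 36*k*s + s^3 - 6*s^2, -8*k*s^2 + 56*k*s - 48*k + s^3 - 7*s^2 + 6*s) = -8*k*s + 48*k + s^2 - 6*s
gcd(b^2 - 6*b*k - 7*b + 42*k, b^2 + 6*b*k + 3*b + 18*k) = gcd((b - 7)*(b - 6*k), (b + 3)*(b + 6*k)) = 1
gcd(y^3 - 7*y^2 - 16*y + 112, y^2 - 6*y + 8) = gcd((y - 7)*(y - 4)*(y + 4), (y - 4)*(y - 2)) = y - 4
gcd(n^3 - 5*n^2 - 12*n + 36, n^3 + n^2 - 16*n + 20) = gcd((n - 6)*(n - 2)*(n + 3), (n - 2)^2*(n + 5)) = n - 2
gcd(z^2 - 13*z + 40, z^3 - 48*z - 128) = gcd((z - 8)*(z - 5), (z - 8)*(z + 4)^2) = z - 8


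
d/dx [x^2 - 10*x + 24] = 2*x - 10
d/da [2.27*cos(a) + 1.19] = -2.27*sin(a)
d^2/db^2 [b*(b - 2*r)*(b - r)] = 6*b - 6*r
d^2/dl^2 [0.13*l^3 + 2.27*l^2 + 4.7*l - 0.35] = 0.78*l + 4.54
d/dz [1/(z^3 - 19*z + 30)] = (19 - 3*z^2)/(z^3 - 19*z + 30)^2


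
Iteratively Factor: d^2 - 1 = (d - 1)*(d + 1)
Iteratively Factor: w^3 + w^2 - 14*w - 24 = (w + 3)*(w^2 - 2*w - 8) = (w - 4)*(w + 3)*(w + 2)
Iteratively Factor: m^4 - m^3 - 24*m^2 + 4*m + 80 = (m + 2)*(m^3 - 3*m^2 - 18*m + 40) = (m + 2)*(m + 4)*(m^2 - 7*m + 10) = (m - 2)*(m + 2)*(m + 4)*(m - 5)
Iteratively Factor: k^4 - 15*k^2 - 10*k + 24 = (k - 1)*(k^3 + k^2 - 14*k - 24) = (k - 4)*(k - 1)*(k^2 + 5*k + 6) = (k - 4)*(k - 1)*(k + 2)*(k + 3)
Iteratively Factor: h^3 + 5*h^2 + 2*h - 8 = (h + 2)*(h^2 + 3*h - 4) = (h + 2)*(h + 4)*(h - 1)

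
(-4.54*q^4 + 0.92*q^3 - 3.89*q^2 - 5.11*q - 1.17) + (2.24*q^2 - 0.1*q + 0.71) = -4.54*q^4 + 0.92*q^3 - 1.65*q^2 - 5.21*q - 0.46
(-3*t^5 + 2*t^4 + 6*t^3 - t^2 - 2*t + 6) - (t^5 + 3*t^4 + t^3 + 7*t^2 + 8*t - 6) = -4*t^5 - t^4 + 5*t^3 - 8*t^2 - 10*t + 12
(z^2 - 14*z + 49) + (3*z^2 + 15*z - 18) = 4*z^2 + z + 31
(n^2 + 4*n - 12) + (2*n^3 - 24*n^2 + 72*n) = 2*n^3 - 23*n^2 + 76*n - 12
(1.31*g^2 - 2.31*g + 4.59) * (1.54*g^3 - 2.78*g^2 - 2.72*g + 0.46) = 2.0174*g^5 - 7.1992*g^4 + 9.9272*g^3 - 5.8744*g^2 - 13.5474*g + 2.1114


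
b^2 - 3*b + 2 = (b - 2)*(b - 1)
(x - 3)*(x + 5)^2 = x^3 + 7*x^2 - 5*x - 75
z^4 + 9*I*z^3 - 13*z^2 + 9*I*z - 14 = (z - I)*(z + I)*(z + 2*I)*(z + 7*I)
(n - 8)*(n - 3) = n^2 - 11*n + 24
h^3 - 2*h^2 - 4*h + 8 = (h - 2)^2*(h + 2)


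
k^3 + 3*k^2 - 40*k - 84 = (k - 6)*(k + 2)*(k + 7)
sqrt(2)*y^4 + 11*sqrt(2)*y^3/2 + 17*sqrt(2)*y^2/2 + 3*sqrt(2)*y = y*(y + 2)*(y + 3)*(sqrt(2)*y + sqrt(2)/2)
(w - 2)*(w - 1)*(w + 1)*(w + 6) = w^4 + 4*w^3 - 13*w^2 - 4*w + 12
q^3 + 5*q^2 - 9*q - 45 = (q - 3)*(q + 3)*(q + 5)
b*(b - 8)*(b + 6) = b^3 - 2*b^2 - 48*b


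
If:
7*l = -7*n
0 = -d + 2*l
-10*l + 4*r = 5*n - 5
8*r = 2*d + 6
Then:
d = 16/3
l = 8/3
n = -8/3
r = 25/12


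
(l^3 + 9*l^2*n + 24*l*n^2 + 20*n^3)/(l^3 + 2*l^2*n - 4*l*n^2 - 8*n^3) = (l + 5*n)/(l - 2*n)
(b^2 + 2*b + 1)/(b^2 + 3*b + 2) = (b + 1)/(b + 2)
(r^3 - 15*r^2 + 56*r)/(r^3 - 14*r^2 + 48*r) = (r - 7)/(r - 6)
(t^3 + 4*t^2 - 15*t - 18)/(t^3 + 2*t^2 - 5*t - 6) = (t^2 + 3*t - 18)/(t^2 + t - 6)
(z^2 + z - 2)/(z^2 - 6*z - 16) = (z - 1)/(z - 8)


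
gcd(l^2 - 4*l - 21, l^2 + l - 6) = l + 3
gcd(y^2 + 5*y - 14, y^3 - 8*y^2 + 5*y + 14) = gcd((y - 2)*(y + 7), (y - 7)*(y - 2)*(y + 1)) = y - 2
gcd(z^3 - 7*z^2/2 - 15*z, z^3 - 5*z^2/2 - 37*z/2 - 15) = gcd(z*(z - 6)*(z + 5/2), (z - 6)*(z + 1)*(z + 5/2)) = z^2 - 7*z/2 - 15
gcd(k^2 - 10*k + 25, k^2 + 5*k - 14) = 1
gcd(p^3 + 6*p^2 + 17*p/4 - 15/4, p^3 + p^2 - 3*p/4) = p^2 + p - 3/4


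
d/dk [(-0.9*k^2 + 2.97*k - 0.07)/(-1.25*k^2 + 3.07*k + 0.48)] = (0.9495*k^2 - 1.039*k + 1.6405)/(1.5625*k^4 - 7.675*k^3 + 8.2249*k^2 + 2.9472*k + 0.2304)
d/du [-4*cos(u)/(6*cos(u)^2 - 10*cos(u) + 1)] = 4*(1 - 6*cos(u)^2)*sin(u)/(6*sin(u)^2 + 10*cos(u) - 7)^2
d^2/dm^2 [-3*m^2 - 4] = -6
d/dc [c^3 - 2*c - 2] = 3*c^2 - 2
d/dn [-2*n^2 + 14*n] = 14 - 4*n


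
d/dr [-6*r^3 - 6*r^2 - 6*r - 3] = -18*r^2 - 12*r - 6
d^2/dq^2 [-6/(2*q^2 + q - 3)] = 12*(4*q^2 + 2*q - (4*q + 1)^2 - 6)/(2*q^2 + q - 3)^3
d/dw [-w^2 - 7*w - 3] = -2*w - 7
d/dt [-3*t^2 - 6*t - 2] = -6*t - 6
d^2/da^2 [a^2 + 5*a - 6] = 2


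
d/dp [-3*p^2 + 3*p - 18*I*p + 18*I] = -6*p + 3 - 18*I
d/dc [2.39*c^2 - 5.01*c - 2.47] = 4.78*c - 5.01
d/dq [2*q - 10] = 2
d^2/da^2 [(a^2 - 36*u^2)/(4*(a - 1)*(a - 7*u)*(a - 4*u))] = (-2*a*(a - 1)^2*(a - 7*u)^2*(a - 4*u) - 2*a*(a - 1)^2*(a - 7*u)*(a - 4*u)^2 - 2*a*(a - 1)*(a - 7*u)^2*(a - 4*u)^2 + (a - 1)^2*(a - 7*u)^2*(a - 4*u)^2 + (a - 1)^2*(a - 7*u)^2*(a^2 - 36*u^2) + (a - 1)^2*(a - 7*u)*(a - 4*u)*(a^2 - 36*u^2) + (a - 1)^2*(a - 4*u)^2*(a^2 - 36*u^2) + (a - 1)*(a - 7*u)^2*(a - 4*u)*(a^2 - 36*u^2) + (a - 1)*(a - 7*u)*(a - 4*u)^2*(a^2 - 36*u^2) + (a - 7*u)^2*(a - 4*u)^2*(a^2 - 36*u^2))/(2*(a - 1)^3*(a - 7*u)^3*(a - 4*u)^3)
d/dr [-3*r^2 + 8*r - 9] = 8 - 6*r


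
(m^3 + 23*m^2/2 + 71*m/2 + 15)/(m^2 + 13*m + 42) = (2*m^2 + 11*m + 5)/(2*(m + 7))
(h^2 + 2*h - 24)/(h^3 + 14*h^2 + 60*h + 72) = (h - 4)/(h^2 + 8*h + 12)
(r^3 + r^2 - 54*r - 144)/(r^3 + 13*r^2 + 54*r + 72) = (r - 8)/(r + 4)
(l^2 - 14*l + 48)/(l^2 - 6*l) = (l - 8)/l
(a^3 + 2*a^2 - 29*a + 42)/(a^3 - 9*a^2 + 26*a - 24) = (a + 7)/(a - 4)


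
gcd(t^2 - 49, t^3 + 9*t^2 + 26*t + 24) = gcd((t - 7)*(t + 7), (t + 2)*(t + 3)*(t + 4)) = 1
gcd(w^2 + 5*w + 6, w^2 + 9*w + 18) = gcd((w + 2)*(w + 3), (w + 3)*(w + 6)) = w + 3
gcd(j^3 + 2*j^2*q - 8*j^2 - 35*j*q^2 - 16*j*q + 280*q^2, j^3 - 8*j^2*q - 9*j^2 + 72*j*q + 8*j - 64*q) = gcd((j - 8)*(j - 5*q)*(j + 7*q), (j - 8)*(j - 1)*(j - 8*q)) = j - 8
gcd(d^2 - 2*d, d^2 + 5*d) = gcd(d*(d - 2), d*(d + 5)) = d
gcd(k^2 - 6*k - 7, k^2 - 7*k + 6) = 1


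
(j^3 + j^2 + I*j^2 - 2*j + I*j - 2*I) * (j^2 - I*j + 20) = j^5 + j^4 + 19*j^3 + 21*j^2 + 20*I*j^2 - 42*j + 20*I*j - 40*I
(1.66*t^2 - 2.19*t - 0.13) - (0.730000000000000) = 1.66*t^2 - 2.19*t - 0.86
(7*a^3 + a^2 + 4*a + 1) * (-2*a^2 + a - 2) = -14*a^5 + 5*a^4 - 21*a^3 - 7*a - 2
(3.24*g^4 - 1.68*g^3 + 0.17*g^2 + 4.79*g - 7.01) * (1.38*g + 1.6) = 4.4712*g^5 + 2.8656*g^4 - 2.4534*g^3 + 6.8822*g^2 - 2.0098*g - 11.216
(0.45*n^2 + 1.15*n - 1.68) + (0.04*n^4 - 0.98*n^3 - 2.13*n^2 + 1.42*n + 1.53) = 0.04*n^4 - 0.98*n^3 - 1.68*n^2 + 2.57*n - 0.15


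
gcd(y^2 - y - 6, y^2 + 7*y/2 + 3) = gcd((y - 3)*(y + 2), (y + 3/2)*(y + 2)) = y + 2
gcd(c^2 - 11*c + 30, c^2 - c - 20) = c - 5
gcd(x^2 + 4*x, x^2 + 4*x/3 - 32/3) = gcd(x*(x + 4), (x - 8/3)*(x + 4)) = x + 4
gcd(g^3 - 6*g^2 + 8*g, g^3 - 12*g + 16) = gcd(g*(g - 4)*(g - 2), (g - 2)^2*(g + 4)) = g - 2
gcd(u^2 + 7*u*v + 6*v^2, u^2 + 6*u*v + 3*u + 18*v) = u + 6*v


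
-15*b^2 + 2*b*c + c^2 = (-3*b + c)*(5*b + c)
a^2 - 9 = (a - 3)*(a + 3)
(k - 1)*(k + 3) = k^2 + 2*k - 3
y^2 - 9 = (y - 3)*(y + 3)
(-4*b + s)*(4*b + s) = -16*b^2 + s^2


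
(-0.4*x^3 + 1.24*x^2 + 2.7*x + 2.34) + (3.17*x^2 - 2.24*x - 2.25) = -0.4*x^3 + 4.41*x^2 + 0.46*x + 0.0899999999999999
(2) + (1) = 3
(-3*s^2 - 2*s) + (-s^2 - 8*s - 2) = -4*s^2 - 10*s - 2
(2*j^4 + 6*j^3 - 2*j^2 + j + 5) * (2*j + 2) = 4*j^5 + 16*j^4 + 8*j^3 - 2*j^2 + 12*j + 10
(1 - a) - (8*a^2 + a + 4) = -8*a^2 - 2*a - 3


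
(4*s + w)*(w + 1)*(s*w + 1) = 4*s^2*w^2 + 4*s^2*w + s*w^3 + s*w^2 + 4*s*w + 4*s + w^2 + w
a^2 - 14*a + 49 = (a - 7)^2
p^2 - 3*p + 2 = (p - 2)*(p - 1)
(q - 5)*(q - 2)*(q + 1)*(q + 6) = q^4 - 33*q^2 + 28*q + 60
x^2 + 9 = (x - 3*I)*(x + 3*I)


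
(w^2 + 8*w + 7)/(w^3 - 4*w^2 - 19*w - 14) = (w + 7)/(w^2 - 5*w - 14)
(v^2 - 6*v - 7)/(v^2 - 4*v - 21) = (v + 1)/(v + 3)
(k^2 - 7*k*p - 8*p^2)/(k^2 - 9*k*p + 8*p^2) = (-k - p)/(-k + p)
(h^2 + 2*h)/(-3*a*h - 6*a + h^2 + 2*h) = -h/(3*a - h)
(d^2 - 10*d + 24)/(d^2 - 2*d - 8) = (d - 6)/(d + 2)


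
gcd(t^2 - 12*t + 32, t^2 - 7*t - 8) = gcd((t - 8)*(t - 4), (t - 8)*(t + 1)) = t - 8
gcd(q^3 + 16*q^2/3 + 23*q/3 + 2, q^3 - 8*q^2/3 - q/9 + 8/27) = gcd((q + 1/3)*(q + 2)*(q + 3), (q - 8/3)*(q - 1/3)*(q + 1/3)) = q + 1/3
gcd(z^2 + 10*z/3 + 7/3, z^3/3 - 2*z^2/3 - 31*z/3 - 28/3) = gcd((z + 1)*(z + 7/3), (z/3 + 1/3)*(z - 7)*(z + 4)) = z + 1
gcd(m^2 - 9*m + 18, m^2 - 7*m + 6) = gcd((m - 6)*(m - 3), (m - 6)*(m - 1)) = m - 6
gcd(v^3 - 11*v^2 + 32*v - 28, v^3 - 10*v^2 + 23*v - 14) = v^2 - 9*v + 14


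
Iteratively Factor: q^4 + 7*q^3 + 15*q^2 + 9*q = (q + 3)*(q^3 + 4*q^2 + 3*q) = (q + 3)^2*(q^2 + q) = q*(q + 3)^2*(q + 1)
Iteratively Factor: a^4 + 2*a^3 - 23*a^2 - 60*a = (a + 3)*(a^3 - a^2 - 20*a) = a*(a + 3)*(a^2 - a - 20) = a*(a + 3)*(a + 4)*(a - 5)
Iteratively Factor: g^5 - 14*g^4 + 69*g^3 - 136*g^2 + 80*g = (g - 1)*(g^4 - 13*g^3 + 56*g^2 - 80*g) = (g - 5)*(g - 1)*(g^3 - 8*g^2 + 16*g) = g*(g - 5)*(g - 1)*(g^2 - 8*g + 16) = g*(g - 5)*(g - 4)*(g - 1)*(g - 4)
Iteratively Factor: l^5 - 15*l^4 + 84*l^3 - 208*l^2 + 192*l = (l - 4)*(l^4 - 11*l^3 + 40*l^2 - 48*l) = (l - 4)*(l - 3)*(l^3 - 8*l^2 + 16*l) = l*(l - 4)*(l - 3)*(l^2 - 8*l + 16) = l*(l - 4)^2*(l - 3)*(l - 4)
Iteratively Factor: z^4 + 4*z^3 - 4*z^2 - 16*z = (z + 4)*(z^3 - 4*z) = z*(z + 4)*(z^2 - 4) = z*(z - 2)*(z + 4)*(z + 2)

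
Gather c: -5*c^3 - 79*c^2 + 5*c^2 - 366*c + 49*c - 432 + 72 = -5*c^3 - 74*c^2 - 317*c - 360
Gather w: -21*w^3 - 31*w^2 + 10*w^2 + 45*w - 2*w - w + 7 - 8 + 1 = -21*w^3 - 21*w^2 + 42*w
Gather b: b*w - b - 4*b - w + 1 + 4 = b*(w - 5) - w + 5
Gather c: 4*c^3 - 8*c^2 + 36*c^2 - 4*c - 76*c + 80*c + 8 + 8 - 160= 4*c^3 + 28*c^2 - 144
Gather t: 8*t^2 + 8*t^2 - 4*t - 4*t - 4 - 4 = 16*t^2 - 8*t - 8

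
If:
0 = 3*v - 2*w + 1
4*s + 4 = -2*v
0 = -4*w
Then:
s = -5/6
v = -1/3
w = 0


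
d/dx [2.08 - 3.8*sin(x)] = -3.8*cos(x)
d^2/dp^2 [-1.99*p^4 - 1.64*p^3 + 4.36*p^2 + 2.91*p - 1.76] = -23.88*p^2 - 9.84*p + 8.72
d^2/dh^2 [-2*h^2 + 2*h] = -4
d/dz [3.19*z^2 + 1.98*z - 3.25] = 6.38*z + 1.98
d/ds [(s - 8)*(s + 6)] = 2*s - 2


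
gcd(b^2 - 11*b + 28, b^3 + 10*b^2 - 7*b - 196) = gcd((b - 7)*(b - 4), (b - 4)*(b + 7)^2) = b - 4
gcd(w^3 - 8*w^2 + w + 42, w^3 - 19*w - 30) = w + 2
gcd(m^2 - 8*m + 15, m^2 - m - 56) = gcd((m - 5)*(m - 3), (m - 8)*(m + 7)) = 1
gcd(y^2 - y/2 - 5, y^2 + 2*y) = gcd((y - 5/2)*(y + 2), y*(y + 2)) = y + 2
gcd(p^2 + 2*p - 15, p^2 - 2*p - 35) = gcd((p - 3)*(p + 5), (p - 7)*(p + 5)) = p + 5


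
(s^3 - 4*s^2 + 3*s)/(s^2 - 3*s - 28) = s*(-s^2 + 4*s - 3)/(-s^2 + 3*s + 28)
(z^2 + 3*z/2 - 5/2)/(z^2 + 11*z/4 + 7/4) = 2*(2*z^2 + 3*z - 5)/(4*z^2 + 11*z + 7)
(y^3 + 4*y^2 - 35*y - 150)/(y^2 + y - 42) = (y^2 + 10*y + 25)/(y + 7)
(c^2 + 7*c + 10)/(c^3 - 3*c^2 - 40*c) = (c + 2)/(c*(c - 8))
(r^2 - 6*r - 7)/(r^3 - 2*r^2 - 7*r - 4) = (r - 7)/(r^2 - 3*r - 4)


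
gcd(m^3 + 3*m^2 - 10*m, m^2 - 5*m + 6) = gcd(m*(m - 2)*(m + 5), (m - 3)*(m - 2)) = m - 2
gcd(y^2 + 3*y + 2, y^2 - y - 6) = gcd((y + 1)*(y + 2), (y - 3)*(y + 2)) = y + 2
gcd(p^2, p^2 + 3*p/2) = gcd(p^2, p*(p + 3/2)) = p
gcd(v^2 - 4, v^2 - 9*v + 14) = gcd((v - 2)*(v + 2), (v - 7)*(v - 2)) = v - 2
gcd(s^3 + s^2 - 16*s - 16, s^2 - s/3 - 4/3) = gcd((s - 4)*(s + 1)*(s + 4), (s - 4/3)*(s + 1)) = s + 1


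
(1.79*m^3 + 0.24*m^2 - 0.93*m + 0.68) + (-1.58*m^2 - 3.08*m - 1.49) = 1.79*m^3 - 1.34*m^2 - 4.01*m - 0.81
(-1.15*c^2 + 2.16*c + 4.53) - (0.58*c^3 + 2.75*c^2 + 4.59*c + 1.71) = -0.58*c^3 - 3.9*c^2 - 2.43*c + 2.82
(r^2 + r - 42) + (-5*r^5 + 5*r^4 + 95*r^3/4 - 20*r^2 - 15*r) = -5*r^5 + 5*r^4 + 95*r^3/4 - 19*r^2 - 14*r - 42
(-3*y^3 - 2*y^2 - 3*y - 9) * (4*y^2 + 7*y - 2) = -12*y^5 - 29*y^4 - 20*y^3 - 53*y^2 - 57*y + 18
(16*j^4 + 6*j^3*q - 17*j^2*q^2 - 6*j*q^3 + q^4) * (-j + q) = -16*j^5 + 10*j^4*q + 23*j^3*q^2 - 11*j^2*q^3 - 7*j*q^4 + q^5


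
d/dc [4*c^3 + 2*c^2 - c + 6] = 12*c^2 + 4*c - 1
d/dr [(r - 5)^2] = 2*r - 10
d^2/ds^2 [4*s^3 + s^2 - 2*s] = 24*s + 2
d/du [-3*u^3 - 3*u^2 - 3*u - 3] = -9*u^2 - 6*u - 3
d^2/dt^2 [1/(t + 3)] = 2/(t + 3)^3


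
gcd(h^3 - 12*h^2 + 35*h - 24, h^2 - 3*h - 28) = 1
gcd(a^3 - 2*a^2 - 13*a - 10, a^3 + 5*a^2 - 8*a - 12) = a + 1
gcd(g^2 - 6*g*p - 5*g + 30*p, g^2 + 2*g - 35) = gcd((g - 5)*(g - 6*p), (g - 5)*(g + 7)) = g - 5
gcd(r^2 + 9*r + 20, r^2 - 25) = r + 5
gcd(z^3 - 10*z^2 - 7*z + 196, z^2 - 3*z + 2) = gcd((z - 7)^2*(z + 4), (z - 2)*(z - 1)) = 1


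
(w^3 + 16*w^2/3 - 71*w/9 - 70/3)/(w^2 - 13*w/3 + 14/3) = (w^2 + 23*w/3 + 10)/(w - 2)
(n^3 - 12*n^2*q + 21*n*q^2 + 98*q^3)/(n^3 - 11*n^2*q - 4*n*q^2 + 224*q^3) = (-n^2 + 5*n*q + 14*q^2)/(-n^2 + 4*n*q + 32*q^2)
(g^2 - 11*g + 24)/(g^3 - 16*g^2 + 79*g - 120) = 1/(g - 5)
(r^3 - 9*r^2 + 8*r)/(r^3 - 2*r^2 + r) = (r - 8)/(r - 1)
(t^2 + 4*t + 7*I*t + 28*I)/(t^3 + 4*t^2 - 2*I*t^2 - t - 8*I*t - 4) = (t + 7*I)/(t^2 - 2*I*t - 1)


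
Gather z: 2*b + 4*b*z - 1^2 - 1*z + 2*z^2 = 2*b + 2*z^2 + z*(4*b - 1) - 1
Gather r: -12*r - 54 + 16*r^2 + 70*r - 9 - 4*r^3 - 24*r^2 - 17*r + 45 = -4*r^3 - 8*r^2 + 41*r - 18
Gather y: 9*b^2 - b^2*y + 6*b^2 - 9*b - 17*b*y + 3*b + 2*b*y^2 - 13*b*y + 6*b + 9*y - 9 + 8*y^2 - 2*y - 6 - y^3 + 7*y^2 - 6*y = 15*b^2 - y^3 + y^2*(2*b + 15) + y*(-b^2 - 30*b + 1) - 15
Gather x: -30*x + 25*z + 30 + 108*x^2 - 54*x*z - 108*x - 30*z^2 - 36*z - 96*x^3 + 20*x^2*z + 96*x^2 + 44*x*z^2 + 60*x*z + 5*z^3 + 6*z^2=-96*x^3 + x^2*(20*z + 204) + x*(44*z^2 + 6*z - 138) + 5*z^3 - 24*z^2 - 11*z + 30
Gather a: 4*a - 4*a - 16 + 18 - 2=0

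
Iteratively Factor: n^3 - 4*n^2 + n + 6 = (n - 2)*(n^2 - 2*n - 3) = (n - 3)*(n - 2)*(n + 1)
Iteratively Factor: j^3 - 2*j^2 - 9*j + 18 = (j + 3)*(j^2 - 5*j + 6) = (j - 3)*(j + 3)*(j - 2)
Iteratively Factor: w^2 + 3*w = (w + 3)*(w)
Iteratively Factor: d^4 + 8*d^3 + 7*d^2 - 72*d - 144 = (d - 3)*(d^3 + 11*d^2 + 40*d + 48) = (d - 3)*(d + 4)*(d^2 + 7*d + 12) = (d - 3)*(d + 3)*(d + 4)*(d + 4)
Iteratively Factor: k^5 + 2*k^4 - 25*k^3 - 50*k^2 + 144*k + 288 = (k - 3)*(k^4 + 5*k^3 - 10*k^2 - 80*k - 96) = (k - 3)*(k + 4)*(k^3 + k^2 - 14*k - 24) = (k - 3)*(k + 3)*(k + 4)*(k^2 - 2*k - 8) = (k - 3)*(k + 2)*(k + 3)*(k + 4)*(k - 4)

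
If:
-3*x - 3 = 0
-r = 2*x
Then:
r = 2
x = -1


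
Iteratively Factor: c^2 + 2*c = (c + 2)*(c)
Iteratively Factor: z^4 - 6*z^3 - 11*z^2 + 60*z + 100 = (z - 5)*(z^3 - z^2 - 16*z - 20) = (z - 5)*(z + 2)*(z^2 - 3*z - 10) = (z - 5)^2*(z + 2)*(z + 2)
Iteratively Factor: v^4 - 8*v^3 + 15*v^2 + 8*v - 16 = (v - 4)*(v^3 - 4*v^2 - v + 4) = (v - 4)*(v - 1)*(v^2 - 3*v - 4) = (v - 4)^2*(v - 1)*(v + 1)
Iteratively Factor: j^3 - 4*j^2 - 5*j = (j - 5)*(j^2 + j) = j*(j - 5)*(j + 1)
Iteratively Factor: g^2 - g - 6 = (g + 2)*(g - 3)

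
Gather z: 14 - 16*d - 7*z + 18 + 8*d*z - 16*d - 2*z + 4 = -32*d + z*(8*d - 9) + 36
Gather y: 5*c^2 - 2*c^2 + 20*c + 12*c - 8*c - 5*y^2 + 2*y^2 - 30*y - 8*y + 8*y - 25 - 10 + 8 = 3*c^2 + 24*c - 3*y^2 - 30*y - 27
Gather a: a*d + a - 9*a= a*(d - 8)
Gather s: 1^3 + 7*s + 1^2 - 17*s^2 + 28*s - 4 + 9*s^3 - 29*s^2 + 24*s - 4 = 9*s^3 - 46*s^2 + 59*s - 6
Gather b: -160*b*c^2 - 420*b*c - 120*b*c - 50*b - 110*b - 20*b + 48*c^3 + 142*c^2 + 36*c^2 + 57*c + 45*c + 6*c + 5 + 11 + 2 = b*(-160*c^2 - 540*c - 180) + 48*c^3 + 178*c^2 + 108*c + 18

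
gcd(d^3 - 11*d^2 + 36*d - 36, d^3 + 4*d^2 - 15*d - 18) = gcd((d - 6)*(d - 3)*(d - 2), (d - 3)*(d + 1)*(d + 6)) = d - 3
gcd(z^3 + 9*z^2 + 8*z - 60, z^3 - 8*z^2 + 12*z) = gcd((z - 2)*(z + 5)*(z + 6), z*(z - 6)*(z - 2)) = z - 2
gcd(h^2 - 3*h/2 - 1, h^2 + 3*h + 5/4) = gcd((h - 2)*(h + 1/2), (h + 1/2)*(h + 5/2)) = h + 1/2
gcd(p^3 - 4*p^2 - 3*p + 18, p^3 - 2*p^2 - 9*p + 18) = p - 3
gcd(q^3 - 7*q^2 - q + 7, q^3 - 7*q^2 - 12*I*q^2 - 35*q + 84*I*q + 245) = q - 7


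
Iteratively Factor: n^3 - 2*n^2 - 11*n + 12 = (n - 1)*(n^2 - n - 12) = (n - 4)*(n - 1)*(n + 3)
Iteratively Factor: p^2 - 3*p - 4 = (p - 4)*(p + 1)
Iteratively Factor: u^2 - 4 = (u + 2)*(u - 2)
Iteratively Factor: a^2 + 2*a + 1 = (a + 1)*(a + 1)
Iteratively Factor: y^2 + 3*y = (y + 3)*(y)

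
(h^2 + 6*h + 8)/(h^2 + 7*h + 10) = (h + 4)/(h + 5)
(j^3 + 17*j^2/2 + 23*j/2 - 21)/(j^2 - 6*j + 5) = (j^2 + 19*j/2 + 21)/(j - 5)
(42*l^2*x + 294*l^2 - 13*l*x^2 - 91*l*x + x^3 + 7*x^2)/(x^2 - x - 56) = (42*l^2 - 13*l*x + x^2)/(x - 8)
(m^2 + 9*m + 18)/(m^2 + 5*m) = (m^2 + 9*m + 18)/(m*(m + 5))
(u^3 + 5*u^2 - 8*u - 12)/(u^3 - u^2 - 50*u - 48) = (u - 2)/(u - 8)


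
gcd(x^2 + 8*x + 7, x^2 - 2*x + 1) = 1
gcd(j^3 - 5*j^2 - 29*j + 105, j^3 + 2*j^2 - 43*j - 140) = j^2 - 2*j - 35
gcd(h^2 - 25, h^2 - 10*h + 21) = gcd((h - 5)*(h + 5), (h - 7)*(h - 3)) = 1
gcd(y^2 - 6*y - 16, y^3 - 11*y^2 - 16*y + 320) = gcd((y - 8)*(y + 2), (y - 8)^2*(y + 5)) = y - 8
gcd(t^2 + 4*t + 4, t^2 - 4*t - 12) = t + 2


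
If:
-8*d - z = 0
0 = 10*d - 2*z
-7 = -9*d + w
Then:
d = 0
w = -7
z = 0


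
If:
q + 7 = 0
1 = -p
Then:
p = -1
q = -7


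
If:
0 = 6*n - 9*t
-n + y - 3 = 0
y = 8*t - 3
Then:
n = 18/13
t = 12/13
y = 57/13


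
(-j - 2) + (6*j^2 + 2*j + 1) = 6*j^2 + j - 1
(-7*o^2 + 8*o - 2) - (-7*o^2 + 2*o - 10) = 6*o + 8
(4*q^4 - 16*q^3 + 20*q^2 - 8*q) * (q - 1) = 4*q^5 - 20*q^4 + 36*q^3 - 28*q^2 + 8*q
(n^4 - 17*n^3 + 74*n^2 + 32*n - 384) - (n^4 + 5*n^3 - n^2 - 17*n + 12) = -22*n^3 + 75*n^2 + 49*n - 396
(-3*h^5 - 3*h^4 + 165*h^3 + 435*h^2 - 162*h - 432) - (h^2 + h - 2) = -3*h^5 - 3*h^4 + 165*h^3 + 434*h^2 - 163*h - 430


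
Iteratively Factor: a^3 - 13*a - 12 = (a + 3)*(a^2 - 3*a - 4) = (a + 1)*(a + 3)*(a - 4)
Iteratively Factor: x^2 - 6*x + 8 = (x - 4)*(x - 2)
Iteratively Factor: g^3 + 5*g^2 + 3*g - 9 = (g + 3)*(g^2 + 2*g - 3) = (g - 1)*(g + 3)*(g + 3)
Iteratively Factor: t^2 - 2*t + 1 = (t - 1)*(t - 1)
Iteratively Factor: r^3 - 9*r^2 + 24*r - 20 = (r - 2)*(r^2 - 7*r + 10) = (r - 5)*(r - 2)*(r - 2)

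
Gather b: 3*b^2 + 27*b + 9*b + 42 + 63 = 3*b^2 + 36*b + 105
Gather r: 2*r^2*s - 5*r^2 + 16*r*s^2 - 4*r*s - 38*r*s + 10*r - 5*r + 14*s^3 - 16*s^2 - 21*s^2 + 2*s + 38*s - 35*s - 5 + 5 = r^2*(2*s - 5) + r*(16*s^2 - 42*s + 5) + 14*s^3 - 37*s^2 + 5*s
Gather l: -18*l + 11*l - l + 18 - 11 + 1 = 8 - 8*l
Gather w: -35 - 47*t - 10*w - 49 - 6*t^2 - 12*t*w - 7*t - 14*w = -6*t^2 - 54*t + w*(-12*t - 24) - 84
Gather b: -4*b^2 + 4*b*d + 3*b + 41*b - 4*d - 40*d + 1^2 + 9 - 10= -4*b^2 + b*(4*d + 44) - 44*d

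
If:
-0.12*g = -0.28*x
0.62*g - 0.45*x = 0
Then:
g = 0.00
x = 0.00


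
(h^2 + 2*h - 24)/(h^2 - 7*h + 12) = (h + 6)/(h - 3)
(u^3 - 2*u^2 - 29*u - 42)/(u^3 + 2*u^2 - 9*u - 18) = (u - 7)/(u - 3)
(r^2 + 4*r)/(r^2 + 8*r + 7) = r*(r + 4)/(r^2 + 8*r + 7)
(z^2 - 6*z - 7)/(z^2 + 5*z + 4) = (z - 7)/(z + 4)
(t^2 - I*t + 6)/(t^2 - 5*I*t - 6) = (t + 2*I)/(t - 2*I)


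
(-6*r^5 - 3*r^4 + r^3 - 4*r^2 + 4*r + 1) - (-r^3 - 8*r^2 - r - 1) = -6*r^5 - 3*r^4 + 2*r^3 + 4*r^2 + 5*r + 2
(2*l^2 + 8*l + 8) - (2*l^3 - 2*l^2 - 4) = -2*l^3 + 4*l^2 + 8*l + 12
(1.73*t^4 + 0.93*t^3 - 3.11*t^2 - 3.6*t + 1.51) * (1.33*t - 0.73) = 2.3009*t^5 - 0.0259999999999998*t^4 - 4.8152*t^3 - 2.5177*t^2 + 4.6363*t - 1.1023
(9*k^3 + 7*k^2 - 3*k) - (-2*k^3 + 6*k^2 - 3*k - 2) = 11*k^3 + k^2 + 2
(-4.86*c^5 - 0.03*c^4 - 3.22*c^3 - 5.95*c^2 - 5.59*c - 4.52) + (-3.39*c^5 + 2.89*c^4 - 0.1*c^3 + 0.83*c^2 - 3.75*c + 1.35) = -8.25*c^5 + 2.86*c^4 - 3.32*c^3 - 5.12*c^2 - 9.34*c - 3.17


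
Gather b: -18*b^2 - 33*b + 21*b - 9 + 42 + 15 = -18*b^2 - 12*b + 48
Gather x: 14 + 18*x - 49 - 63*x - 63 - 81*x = -126*x - 98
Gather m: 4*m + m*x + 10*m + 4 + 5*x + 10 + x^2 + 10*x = m*(x + 14) + x^2 + 15*x + 14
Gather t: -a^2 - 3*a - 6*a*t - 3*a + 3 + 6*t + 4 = -a^2 - 6*a + t*(6 - 6*a) + 7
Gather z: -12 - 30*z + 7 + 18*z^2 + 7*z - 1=18*z^2 - 23*z - 6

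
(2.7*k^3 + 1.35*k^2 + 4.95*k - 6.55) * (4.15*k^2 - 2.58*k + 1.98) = 11.205*k^5 - 1.3635*k^4 + 22.4055*k^3 - 37.2805*k^2 + 26.7*k - 12.969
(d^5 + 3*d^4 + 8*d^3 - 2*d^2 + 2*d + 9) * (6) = 6*d^5 + 18*d^4 + 48*d^3 - 12*d^2 + 12*d + 54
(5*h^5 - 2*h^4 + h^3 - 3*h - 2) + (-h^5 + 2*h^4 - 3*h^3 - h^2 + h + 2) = 4*h^5 - 2*h^3 - h^2 - 2*h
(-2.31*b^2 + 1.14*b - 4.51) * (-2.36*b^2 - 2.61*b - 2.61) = 5.4516*b^4 + 3.3387*b^3 + 13.6973*b^2 + 8.7957*b + 11.7711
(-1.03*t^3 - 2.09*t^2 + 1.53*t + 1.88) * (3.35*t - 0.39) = -3.4505*t^4 - 6.5998*t^3 + 5.9406*t^2 + 5.7013*t - 0.7332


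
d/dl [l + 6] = 1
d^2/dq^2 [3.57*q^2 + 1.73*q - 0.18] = 7.14000000000000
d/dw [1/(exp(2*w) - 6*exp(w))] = 2*(3 - exp(w))*exp(-w)/(exp(w) - 6)^2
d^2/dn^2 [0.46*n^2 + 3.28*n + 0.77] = 0.920000000000000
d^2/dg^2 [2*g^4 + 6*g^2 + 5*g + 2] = 24*g^2 + 12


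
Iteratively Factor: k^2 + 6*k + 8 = (k + 2)*(k + 4)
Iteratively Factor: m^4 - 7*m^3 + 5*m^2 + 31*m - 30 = (m - 3)*(m^3 - 4*m^2 - 7*m + 10) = (m - 5)*(m - 3)*(m^2 + m - 2) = (m - 5)*(m - 3)*(m - 1)*(m + 2)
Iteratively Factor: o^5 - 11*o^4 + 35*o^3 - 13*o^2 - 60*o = (o - 5)*(o^4 - 6*o^3 + 5*o^2 + 12*o) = (o - 5)*(o - 3)*(o^3 - 3*o^2 - 4*o) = o*(o - 5)*(o - 3)*(o^2 - 3*o - 4) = o*(o - 5)*(o - 4)*(o - 3)*(o + 1)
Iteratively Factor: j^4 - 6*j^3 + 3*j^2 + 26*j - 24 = (j - 4)*(j^3 - 2*j^2 - 5*j + 6) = (j - 4)*(j - 3)*(j^2 + j - 2) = (j - 4)*(j - 3)*(j - 1)*(j + 2)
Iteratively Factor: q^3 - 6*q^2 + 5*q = (q - 5)*(q^2 - q) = (q - 5)*(q - 1)*(q)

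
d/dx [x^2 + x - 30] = 2*x + 1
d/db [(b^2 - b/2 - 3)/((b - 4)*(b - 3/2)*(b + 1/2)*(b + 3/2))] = 8*(-4*b^3 + 22*b^2 - 40*b + 19)/(16*b^6 - 160*b^5 + 504*b^4 - 424*b^3 - 311*b^2 + 312*b + 144)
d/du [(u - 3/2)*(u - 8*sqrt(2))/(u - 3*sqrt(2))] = (u^2 - 6*sqrt(2)*u - 15*sqrt(2)/2 + 48)/(u^2 - 6*sqrt(2)*u + 18)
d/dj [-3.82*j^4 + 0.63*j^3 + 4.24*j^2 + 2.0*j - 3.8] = -15.28*j^3 + 1.89*j^2 + 8.48*j + 2.0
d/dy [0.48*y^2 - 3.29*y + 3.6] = 0.96*y - 3.29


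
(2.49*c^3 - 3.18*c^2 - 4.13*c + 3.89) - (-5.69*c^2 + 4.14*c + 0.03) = 2.49*c^3 + 2.51*c^2 - 8.27*c + 3.86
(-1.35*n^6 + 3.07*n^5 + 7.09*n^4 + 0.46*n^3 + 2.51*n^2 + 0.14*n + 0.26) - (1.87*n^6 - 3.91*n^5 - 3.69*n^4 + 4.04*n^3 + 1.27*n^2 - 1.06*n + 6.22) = -3.22*n^6 + 6.98*n^5 + 10.78*n^4 - 3.58*n^3 + 1.24*n^2 + 1.2*n - 5.96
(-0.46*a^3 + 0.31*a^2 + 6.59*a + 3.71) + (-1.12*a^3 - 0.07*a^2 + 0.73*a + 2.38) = -1.58*a^3 + 0.24*a^2 + 7.32*a + 6.09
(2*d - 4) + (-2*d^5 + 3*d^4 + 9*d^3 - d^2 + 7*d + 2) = -2*d^5 + 3*d^4 + 9*d^3 - d^2 + 9*d - 2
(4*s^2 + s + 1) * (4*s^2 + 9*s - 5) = 16*s^4 + 40*s^3 - 7*s^2 + 4*s - 5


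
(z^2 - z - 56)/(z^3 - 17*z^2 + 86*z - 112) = (z + 7)/(z^2 - 9*z + 14)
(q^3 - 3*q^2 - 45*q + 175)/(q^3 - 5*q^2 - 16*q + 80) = (q^2 + 2*q - 35)/(q^2 - 16)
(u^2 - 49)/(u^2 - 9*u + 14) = (u + 7)/(u - 2)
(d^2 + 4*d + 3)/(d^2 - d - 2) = (d + 3)/(d - 2)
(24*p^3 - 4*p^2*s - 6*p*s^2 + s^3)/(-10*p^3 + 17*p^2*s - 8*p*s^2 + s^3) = (-12*p^2 - 4*p*s + s^2)/(5*p^2 - 6*p*s + s^2)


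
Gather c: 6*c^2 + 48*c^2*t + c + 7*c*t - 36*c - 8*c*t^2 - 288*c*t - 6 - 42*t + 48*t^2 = c^2*(48*t + 6) + c*(-8*t^2 - 281*t - 35) + 48*t^2 - 42*t - 6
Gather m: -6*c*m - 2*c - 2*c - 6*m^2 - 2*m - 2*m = -4*c - 6*m^2 + m*(-6*c - 4)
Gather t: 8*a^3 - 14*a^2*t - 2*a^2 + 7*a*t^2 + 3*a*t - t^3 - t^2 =8*a^3 - 2*a^2 - t^3 + t^2*(7*a - 1) + t*(-14*a^2 + 3*a)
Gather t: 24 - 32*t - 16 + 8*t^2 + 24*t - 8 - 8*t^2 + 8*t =0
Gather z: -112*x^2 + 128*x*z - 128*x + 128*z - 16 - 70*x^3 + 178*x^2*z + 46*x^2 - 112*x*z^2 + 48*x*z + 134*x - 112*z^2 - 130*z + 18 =-70*x^3 - 66*x^2 + 6*x + z^2*(-112*x - 112) + z*(178*x^2 + 176*x - 2) + 2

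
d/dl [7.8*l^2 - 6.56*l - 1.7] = 15.6*l - 6.56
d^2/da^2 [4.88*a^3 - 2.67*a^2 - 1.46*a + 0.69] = 29.28*a - 5.34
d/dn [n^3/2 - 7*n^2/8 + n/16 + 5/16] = 3*n^2/2 - 7*n/4 + 1/16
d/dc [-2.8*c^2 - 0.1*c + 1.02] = -5.6*c - 0.1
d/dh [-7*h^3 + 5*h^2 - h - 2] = -21*h^2 + 10*h - 1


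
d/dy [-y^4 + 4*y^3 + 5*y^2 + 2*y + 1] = -4*y^3 + 12*y^2 + 10*y + 2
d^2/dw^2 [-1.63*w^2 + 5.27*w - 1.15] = -3.26000000000000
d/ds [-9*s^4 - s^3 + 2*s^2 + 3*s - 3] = -36*s^3 - 3*s^2 + 4*s + 3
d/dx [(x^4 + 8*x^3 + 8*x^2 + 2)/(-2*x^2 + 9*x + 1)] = (-4*x^5 + 11*x^4 + 148*x^3 + 96*x^2 + 24*x - 18)/(4*x^4 - 36*x^3 + 77*x^2 + 18*x + 1)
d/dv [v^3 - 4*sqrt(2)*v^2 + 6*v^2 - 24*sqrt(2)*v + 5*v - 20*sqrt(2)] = 3*v^2 - 8*sqrt(2)*v + 12*v - 24*sqrt(2) + 5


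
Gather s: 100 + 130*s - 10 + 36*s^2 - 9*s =36*s^2 + 121*s + 90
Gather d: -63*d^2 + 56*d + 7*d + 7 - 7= -63*d^2 + 63*d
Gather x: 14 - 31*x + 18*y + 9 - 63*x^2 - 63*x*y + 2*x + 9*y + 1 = -63*x^2 + x*(-63*y - 29) + 27*y + 24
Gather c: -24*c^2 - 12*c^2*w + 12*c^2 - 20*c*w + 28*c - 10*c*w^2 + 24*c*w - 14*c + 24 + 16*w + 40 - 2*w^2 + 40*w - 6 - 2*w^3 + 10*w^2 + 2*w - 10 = c^2*(-12*w - 12) + c*(-10*w^2 + 4*w + 14) - 2*w^3 + 8*w^2 + 58*w + 48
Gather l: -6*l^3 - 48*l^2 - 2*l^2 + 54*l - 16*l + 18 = -6*l^3 - 50*l^2 + 38*l + 18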